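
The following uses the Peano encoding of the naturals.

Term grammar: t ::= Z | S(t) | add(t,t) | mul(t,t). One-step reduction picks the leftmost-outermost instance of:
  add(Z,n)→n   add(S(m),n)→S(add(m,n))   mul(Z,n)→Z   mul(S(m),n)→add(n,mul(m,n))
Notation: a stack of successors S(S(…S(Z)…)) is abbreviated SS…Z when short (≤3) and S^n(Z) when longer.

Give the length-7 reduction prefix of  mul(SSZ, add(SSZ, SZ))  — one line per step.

  start: mul(SSZ, add(SSZ, SZ))
  step 1: add(add(SSZ, SZ), mul(SZ, add(SSZ, SZ)))
  step 2: add(S(add(SZ, SZ)), mul(SZ, add(SSZ, SZ)))
  step 3: S(add(add(SZ, SZ), mul(SZ, add(SSZ, SZ))))
  step 4: S(add(S(add(Z, SZ)), mul(SZ, add(SSZ, SZ))))
  step 5: S(S(add(add(Z, SZ), mul(SZ, add(SSZ, SZ)))))
  step 6: S(S(add(SZ, mul(SZ, add(SSZ, SZ)))))
  step 7: S(S(S(add(Z, mul(SZ, add(SSZ, SZ))))))

Answer: after 7 steps: S(S(S(add(Z, mul(SZ, add(SSZ, SZ))))))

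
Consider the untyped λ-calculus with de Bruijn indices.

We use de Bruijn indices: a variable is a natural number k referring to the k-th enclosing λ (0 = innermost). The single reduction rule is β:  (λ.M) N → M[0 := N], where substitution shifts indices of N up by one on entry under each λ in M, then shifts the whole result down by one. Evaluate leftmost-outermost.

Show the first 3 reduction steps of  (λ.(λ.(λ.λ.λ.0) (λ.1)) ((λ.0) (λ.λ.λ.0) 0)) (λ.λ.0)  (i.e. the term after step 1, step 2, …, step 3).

  start: (λ.(λ.(λ.λ.λ.0) (λ.1)) ((λ.0) (λ.λ.λ.0) 0)) (λ.λ.0)
  step 1: (λ.(λ.λ.λ.0) (λ.1)) ((λ.0) (λ.λ.λ.0) (λ.λ.0))
  step 2: (λ.λ.λ.0) (λ.(λ.0) (λ.λ.λ.0) (λ.λ.0))
  step 3: λ.λ.0

Answer: after 3 steps: λ.λ.0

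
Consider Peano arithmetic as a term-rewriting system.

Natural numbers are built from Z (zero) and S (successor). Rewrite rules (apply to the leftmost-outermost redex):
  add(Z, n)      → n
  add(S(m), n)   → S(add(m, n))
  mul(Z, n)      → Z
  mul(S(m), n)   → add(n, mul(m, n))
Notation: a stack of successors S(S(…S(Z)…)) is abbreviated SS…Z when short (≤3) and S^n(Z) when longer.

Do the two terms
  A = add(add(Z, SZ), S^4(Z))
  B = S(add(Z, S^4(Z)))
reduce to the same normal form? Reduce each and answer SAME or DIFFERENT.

Term A:
  start: add(add(Z, SZ), S^4(Z))
  →1  add(SZ, S^4(Z))
  →2  S(add(Z, S^4(Z)))
  →3  S^5(Z)

Term B:
  start: S(add(Z, S^4(Z)))
  →1  S^5(Z)

Answer: SAME — A ⇓ S^5(Z), B ⇓ S^5(Z)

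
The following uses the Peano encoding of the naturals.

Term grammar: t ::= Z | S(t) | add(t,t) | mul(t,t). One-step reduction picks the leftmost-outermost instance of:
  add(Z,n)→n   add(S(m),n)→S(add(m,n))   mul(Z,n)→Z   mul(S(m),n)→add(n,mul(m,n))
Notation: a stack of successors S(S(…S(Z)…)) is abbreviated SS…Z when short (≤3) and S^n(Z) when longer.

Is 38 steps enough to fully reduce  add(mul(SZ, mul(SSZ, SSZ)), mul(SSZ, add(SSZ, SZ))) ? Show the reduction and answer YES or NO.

Answer: YES — reaches normal form S^10(Z) in 38 ≤ 38 steps

Derivation:
  start: add(mul(SZ, mul(SSZ, SSZ)), mul(SSZ, add(SSZ, SZ)))
  →1  add(add(mul(SSZ, SSZ), mul(Z, mul(SSZ, SSZ))), mul(SSZ, add(SSZ, SZ)))
  →2  add(add(add(SSZ, mul(SZ, SSZ)), mul(Z, mul(SSZ, SSZ))), mul(SSZ, add(SSZ, SZ)))
  →3  add(add(S(add(SZ, mul(SZ, SSZ))), mul(Z, mul(SSZ, SSZ))), mul(SSZ, add(SSZ, SZ)))
  →4  add(S(add(add(SZ, mul(SZ, SSZ)), mul(Z, mul(SSZ, SSZ)))), mul(SSZ, add(SSZ, SZ)))
  →5  S(add(add(add(SZ, mul(SZ, SSZ)), mul(Z, mul(SSZ, SSZ))), mul(SSZ, add(SSZ, SZ))))
  →6  S(add(add(S(add(Z, mul(SZ, SSZ))), mul(Z, mul(SSZ, SSZ))), mul(SSZ, add(SSZ, SZ))))
  →7  S(add(S(add(add(Z, mul(SZ, SSZ)), mul(Z, mul(SSZ, SSZ)))), mul(SSZ, add(SSZ, SZ))))
  →8  S(S(add(add(add(Z, mul(SZ, SSZ)), mul(Z, mul(SSZ, SSZ))), mul(SSZ, add(SSZ, SZ)))))
  →9  S(S(add(add(mul(SZ, SSZ), mul(Z, mul(SSZ, SSZ))), mul(SSZ, add(SSZ, SZ)))))
  →10  S(S(add(add(add(SSZ, mul(Z, SSZ)), mul(Z, mul(SSZ, SSZ))), mul(SSZ, add(SSZ, SZ)))))
  →11  S(S(add(add(S(add(SZ, mul(Z, SSZ))), mul(Z, mul(SSZ, SSZ))), mul(SSZ, add(SSZ, SZ)))))
  →12  S(S(add(S(add(add(SZ, mul(Z, SSZ)), mul(Z, mul(SSZ, SSZ)))), mul(SSZ, add(SSZ, SZ)))))
  →13  S(S(S(add(add(add(SZ, mul(Z, SSZ)), mul(Z, mul(SSZ, SSZ))), mul(SSZ, add(SSZ, SZ))))))
  →14  S(S(S(add(add(S(add(Z, mul(Z, SSZ))), mul(Z, mul(SSZ, SSZ))), mul(SSZ, add(SSZ, SZ))))))
  →15  S(S(S(add(S(add(add(Z, mul(Z, SSZ)), mul(Z, mul(SSZ, SSZ)))), mul(SSZ, add(SSZ, SZ))))))
  →16  S(S(S(S(add(add(add(Z, mul(Z, SSZ)), mul(Z, mul(SSZ, SSZ))), mul(SSZ, add(SSZ, SZ)))))))
  →17  S(S(S(S(add(add(mul(Z, SSZ), mul(Z, mul(SSZ, SSZ))), mul(SSZ, add(SSZ, SZ)))))))
  →18  S(S(S(S(add(add(Z, mul(Z, mul(SSZ, SSZ))), mul(SSZ, add(SSZ, SZ)))))))
  →19  S(S(S(S(add(mul(Z, mul(SSZ, SSZ)), mul(SSZ, add(SSZ, SZ)))))))
  →20  S(S(S(S(add(Z, mul(SSZ, add(SSZ, SZ)))))))
  →21  S(S(S(S(mul(SSZ, add(SSZ, SZ))))))
  →22  S(S(S(S(add(add(SSZ, SZ), mul(SZ, add(SSZ, SZ)))))))
  →23  S(S(S(S(add(S(add(SZ, SZ)), mul(SZ, add(SSZ, SZ)))))))
  →24  S(S(S(S(S(add(add(SZ, SZ), mul(SZ, add(SSZ, SZ))))))))
  →25  S(S(S(S(S(add(S(add(Z, SZ)), mul(SZ, add(SSZ, SZ))))))))
  →26  S(S(S(S(S(S(add(add(Z, SZ), mul(SZ, add(SSZ, SZ)))))))))
  →27  S(S(S(S(S(S(add(SZ, mul(SZ, add(SSZ, SZ)))))))))
  →28  S(S(S(S(S(S(S(add(Z, mul(SZ, add(SSZ, SZ))))))))))
  →29  S(S(S(S(S(S(S(mul(SZ, add(SSZ, SZ)))))))))
  →30  S(S(S(S(S(S(S(add(add(SSZ, SZ), mul(Z, add(SSZ, SZ))))))))))
  →31  S(S(S(S(S(S(S(add(S(add(SZ, SZ)), mul(Z, add(SSZ, SZ))))))))))
  →32  S(S(S(S(S(S(S(S(add(add(SZ, SZ), mul(Z, add(SSZ, SZ)))))))))))
  →33  S(S(S(S(S(S(S(S(add(S(add(Z, SZ)), mul(Z, add(SSZ, SZ)))))))))))
  →34  S(S(S(S(S(S(S(S(S(add(add(Z, SZ), mul(Z, add(SSZ, SZ))))))))))))
  →35  S(S(S(S(S(S(S(S(S(add(SZ, mul(Z, add(SSZ, SZ))))))))))))
  →36  S(S(S(S(S(S(S(S(S(S(add(Z, mul(Z, add(SSZ, SZ)))))))))))))
  →37  S(S(S(S(S(S(S(S(S(S(mul(Z, add(SSZ, SZ))))))))))))
  →38  S^10(Z)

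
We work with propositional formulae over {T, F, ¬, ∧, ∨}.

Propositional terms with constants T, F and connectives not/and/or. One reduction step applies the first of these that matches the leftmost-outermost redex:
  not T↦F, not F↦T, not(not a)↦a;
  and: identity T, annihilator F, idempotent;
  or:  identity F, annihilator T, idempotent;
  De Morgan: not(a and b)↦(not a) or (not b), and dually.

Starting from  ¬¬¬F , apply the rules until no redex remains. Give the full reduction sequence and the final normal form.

Answer: normal form = T  (in 2 steps)

Derivation:
  start: ¬¬¬F
  [1] ¬F
  [2] T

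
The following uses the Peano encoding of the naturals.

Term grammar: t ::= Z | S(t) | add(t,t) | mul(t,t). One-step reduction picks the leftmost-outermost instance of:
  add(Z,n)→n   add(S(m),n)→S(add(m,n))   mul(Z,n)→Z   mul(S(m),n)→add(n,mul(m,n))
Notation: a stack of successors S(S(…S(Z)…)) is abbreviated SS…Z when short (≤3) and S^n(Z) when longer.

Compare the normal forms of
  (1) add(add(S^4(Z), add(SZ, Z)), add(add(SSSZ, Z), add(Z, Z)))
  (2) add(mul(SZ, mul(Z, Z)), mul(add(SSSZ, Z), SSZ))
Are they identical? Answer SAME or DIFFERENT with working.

Term A:
  start: add(add(S^4(Z), add(SZ, Z)), add(add(SSSZ, Z), add(Z, Z)))
  [1] add(S(add(SSSZ, add(SZ, Z))), add(add(SSSZ, Z), add(Z, Z)))
  [2] S(add(add(SSSZ, add(SZ, Z)), add(add(SSSZ, Z), add(Z, Z))))
  [3] S(add(S(add(SSZ, add(SZ, Z))), add(add(SSSZ, Z), add(Z, Z))))
  [4] S(S(add(add(SSZ, add(SZ, Z)), add(add(SSSZ, Z), add(Z, Z)))))
  [5] S(S(add(S(add(SZ, add(SZ, Z))), add(add(SSSZ, Z), add(Z, Z)))))
  [6] S(S(S(add(add(SZ, add(SZ, Z)), add(add(SSSZ, Z), add(Z, Z))))))
  [7] S(S(S(add(S(add(Z, add(SZ, Z))), add(add(SSSZ, Z), add(Z, Z))))))
  [8] S(S(S(S(add(add(Z, add(SZ, Z)), add(add(SSSZ, Z), add(Z, Z)))))))
  [9] S(S(S(S(add(add(SZ, Z), add(add(SSSZ, Z), add(Z, Z)))))))
  [10] S(S(S(S(add(S(add(Z, Z)), add(add(SSSZ, Z), add(Z, Z)))))))
  [11] S(S(S(S(S(add(add(Z, Z), add(add(SSSZ, Z), add(Z, Z))))))))
  [12] S(S(S(S(S(add(Z, add(add(SSSZ, Z), add(Z, Z))))))))
  [13] S(S(S(S(S(add(add(SSSZ, Z), add(Z, Z)))))))
  [14] S(S(S(S(S(add(S(add(SSZ, Z)), add(Z, Z)))))))
  [15] S(S(S(S(S(S(add(add(SSZ, Z), add(Z, Z))))))))
  [16] S(S(S(S(S(S(add(S(add(SZ, Z)), add(Z, Z))))))))
  [17] S(S(S(S(S(S(S(add(add(SZ, Z), add(Z, Z)))))))))
  [18] S(S(S(S(S(S(S(add(S(add(Z, Z)), add(Z, Z)))))))))
  [19] S(S(S(S(S(S(S(S(add(add(Z, Z), add(Z, Z))))))))))
  [20] S(S(S(S(S(S(S(S(add(Z, add(Z, Z))))))))))
  [21] S(S(S(S(S(S(S(S(add(Z, Z)))))))))
  [22] S^8(Z)

Term B:
  start: add(mul(SZ, mul(Z, Z)), mul(add(SSSZ, Z), SSZ))
  [1] add(add(mul(Z, Z), mul(Z, mul(Z, Z))), mul(add(SSSZ, Z), SSZ))
  [2] add(add(Z, mul(Z, mul(Z, Z))), mul(add(SSSZ, Z), SSZ))
  [3] add(mul(Z, mul(Z, Z)), mul(add(SSSZ, Z), SSZ))
  [4] add(Z, mul(add(SSSZ, Z), SSZ))
  [5] mul(add(SSSZ, Z), SSZ)
  [6] mul(S(add(SSZ, Z)), SSZ)
  [7] add(SSZ, mul(add(SSZ, Z), SSZ))
  [8] S(add(SZ, mul(add(SSZ, Z), SSZ)))
  [9] S(S(add(Z, mul(add(SSZ, Z), SSZ))))
  [10] S(S(mul(add(SSZ, Z), SSZ)))
  [11] S(S(mul(S(add(SZ, Z)), SSZ)))
  [12] S(S(add(SSZ, mul(add(SZ, Z), SSZ))))
  [13] S(S(S(add(SZ, mul(add(SZ, Z), SSZ)))))
  [14] S(S(S(S(add(Z, mul(add(SZ, Z), SSZ))))))
  [15] S(S(S(S(mul(add(SZ, Z), SSZ)))))
  [16] S(S(S(S(mul(S(add(Z, Z)), SSZ)))))
  [17] S(S(S(S(add(SSZ, mul(add(Z, Z), SSZ))))))
  [18] S(S(S(S(S(add(SZ, mul(add(Z, Z), SSZ)))))))
  [19] S(S(S(S(S(S(add(Z, mul(add(Z, Z), SSZ))))))))
  [20] S(S(S(S(S(S(mul(add(Z, Z), SSZ)))))))
  [21] S(S(S(S(S(S(mul(Z, SSZ)))))))
  [22] S^6(Z)

Answer: DIFFERENT — A ⇓ S^8(Z), B ⇓ S^6(Z)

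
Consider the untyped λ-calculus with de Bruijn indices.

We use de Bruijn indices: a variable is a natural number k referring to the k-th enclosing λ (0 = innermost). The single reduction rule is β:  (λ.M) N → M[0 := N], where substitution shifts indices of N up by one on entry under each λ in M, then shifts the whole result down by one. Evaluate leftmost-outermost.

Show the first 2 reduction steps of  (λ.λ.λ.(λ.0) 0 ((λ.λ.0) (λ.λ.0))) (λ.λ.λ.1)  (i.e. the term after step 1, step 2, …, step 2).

Answer: after 2 steps: λ.λ.0 ((λ.λ.0) (λ.λ.0))

Working:
  start: (λ.λ.λ.(λ.0) 0 ((λ.λ.0) (λ.λ.0))) (λ.λ.λ.1)
  →1  λ.λ.(λ.0) 0 ((λ.λ.0) (λ.λ.0))
  →2  λ.λ.0 ((λ.λ.0) (λ.λ.0))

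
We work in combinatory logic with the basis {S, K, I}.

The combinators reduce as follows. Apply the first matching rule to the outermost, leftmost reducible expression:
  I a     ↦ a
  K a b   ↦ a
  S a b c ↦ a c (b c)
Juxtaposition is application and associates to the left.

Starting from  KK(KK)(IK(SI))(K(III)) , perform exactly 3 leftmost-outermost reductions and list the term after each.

  start: KK(KK)(IK(SI))(K(III))
  →1  K(IK(SI))(K(III))
  →2  IK(SI)
  →3  K(SI)

Answer: after 3 steps: K(SI)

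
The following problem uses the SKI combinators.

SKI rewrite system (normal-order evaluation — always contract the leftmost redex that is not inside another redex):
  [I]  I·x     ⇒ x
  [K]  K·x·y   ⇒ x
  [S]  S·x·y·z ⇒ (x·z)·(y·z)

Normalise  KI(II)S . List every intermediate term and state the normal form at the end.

Answer: normal form = S  (in 2 steps)

Working:
  start: KI(II)S
  step 1: IS
  step 2: S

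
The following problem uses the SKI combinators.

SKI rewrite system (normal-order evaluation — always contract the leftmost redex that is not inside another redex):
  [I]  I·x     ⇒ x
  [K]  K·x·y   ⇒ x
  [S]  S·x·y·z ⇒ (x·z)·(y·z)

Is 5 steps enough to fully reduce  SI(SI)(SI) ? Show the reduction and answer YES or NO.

Answer: YES — reaches normal form SI(SI(SI)) in 2 ≤ 5 steps

Derivation:
  start: SI(SI)(SI)
  →1  I(SI)(SI(SI))
  →2  SI(SI(SI))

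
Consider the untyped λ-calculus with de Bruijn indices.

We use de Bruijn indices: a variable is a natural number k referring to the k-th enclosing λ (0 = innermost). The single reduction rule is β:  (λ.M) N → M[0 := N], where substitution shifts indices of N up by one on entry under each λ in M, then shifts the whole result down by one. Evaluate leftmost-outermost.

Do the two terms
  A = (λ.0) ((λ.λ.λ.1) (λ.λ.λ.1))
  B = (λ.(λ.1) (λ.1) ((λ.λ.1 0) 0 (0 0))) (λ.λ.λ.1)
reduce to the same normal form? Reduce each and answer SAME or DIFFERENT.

Term A:
  start: (λ.0) ((λ.λ.λ.1) (λ.λ.λ.1))
  [1] (λ.λ.λ.1) (λ.λ.λ.1)
  [2] λ.λ.1

Term B:
  start: (λ.(λ.1) (λ.1) ((λ.λ.1 0) 0 (0 0))) (λ.λ.λ.1)
  [1] (λ.λ.λ.λ.1) (λ.λ.λ.λ.1) ((λ.λ.1 0) (λ.λ.λ.1) ((λ.λ.λ.1) (λ.λ.λ.1)))
  [2] (λ.λ.λ.1) ((λ.λ.1 0) (λ.λ.λ.1) ((λ.λ.λ.1) (λ.λ.λ.1)))
  [3] λ.λ.1

Answer: SAME — A ⇓ λ.λ.1, B ⇓ λ.λ.1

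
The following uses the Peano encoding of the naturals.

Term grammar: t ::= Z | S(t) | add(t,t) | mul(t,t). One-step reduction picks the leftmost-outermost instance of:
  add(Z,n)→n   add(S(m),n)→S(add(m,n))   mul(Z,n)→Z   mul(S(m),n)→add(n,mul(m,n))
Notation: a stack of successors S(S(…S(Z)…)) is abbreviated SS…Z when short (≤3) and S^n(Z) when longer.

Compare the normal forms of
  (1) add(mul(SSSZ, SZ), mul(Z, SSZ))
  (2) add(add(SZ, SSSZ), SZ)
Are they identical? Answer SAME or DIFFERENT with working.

Answer: DIFFERENT — A ⇓ SSSZ, B ⇓ S^5(Z)

Reduction:
Term A:
  start: add(mul(SSSZ, SZ), mul(Z, SSZ))
  →1  add(add(SZ, mul(SSZ, SZ)), mul(Z, SSZ))
  →2  add(S(add(Z, mul(SSZ, SZ))), mul(Z, SSZ))
  →3  S(add(add(Z, mul(SSZ, SZ)), mul(Z, SSZ)))
  →4  S(add(mul(SSZ, SZ), mul(Z, SSZ)))
  →5  S(add(add(SZ, mul(SZ, SZ)), mul(Z, SSZ)))
  →6  S(add(S(add(Z, mul(SZ, SZ))), mul(Z, SSZ)))
  →7  S(S(add(add(Z, mul(SZ, SZ)), mul(Z, SSZ))))
  →8  S(S(add(mul(SZ, SZ), mul(Z, SSZ))))
  →9  S(S(add(add(SZ, mul(Z, SZ)), mul(Z, SSZ))))
  →10  S(S(add(S(add(Z, mul(Z, SZ))), mul(Z, SSZ))))
  →11  S(S(S(add(add(Z, mul(Z, SZ)), mul(Z, SSZ)))))
  →12  S(S(S(add(mul(Z, SZ), mul(Z, SSZ)))))
  →13  S(S(S(add(Z, mul(Z, SSZ)))))
  →14  S(S(S(mul(Z, SSZ))))
  →15  SSSZ

Term B:
  start: add(add(SZ, SSSZ), SZ)
  →1  add(S(add(Z, SSSZ)), SZ)
  →2  S(add(add(Z, SSSZ), SZ))
  →3  S(add(SSSZ, SZ))
  →4  S(S(add(SSZ, SZ)))
  →5  S(S(S(add(SZ, SZ))))
  →6  S(S(S(S(add(Z, SZ)))))
  →7  S^5(Z)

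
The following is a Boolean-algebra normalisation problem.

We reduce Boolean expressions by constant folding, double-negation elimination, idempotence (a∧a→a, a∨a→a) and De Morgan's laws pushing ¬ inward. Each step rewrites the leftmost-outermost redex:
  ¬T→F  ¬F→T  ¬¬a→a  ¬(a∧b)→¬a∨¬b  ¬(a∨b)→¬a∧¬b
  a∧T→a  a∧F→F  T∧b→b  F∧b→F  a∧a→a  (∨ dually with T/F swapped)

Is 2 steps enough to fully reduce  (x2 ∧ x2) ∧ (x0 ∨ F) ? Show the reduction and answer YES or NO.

Answer: YES — reaches normal form x2 ∧ x0 in 2 ≤ 2 steps

Working:
  start: (x2 ∧ x2) ∧ (x0 ∨ F)
  [1] x2 ∧ (x0 ∨ F)
  [2] x2 ∧ x0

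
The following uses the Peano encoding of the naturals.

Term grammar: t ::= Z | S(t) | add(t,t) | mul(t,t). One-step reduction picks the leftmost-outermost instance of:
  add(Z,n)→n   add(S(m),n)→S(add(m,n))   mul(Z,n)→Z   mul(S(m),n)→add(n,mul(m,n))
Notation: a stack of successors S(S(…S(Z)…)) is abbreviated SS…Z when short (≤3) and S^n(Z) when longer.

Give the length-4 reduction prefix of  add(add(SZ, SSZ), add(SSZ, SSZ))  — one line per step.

Answer: after 4 steps: S(S(add(SZ, add(SSZ, SSZ))))

Reduction:
  start: add(add(SZ, SSZ), add(SSZ, SSZ))
  →1  add(S(add(Z, SSZ)), add(SSZ, SSZ))
  →2  S(add(add(Z, SSZ), add(SSZ, SSZ)))
  →3  S(add(SSZ, add(SSZ, SSZ)))
  →4  S(S(add(SZ, add(SSZ, SSZ))))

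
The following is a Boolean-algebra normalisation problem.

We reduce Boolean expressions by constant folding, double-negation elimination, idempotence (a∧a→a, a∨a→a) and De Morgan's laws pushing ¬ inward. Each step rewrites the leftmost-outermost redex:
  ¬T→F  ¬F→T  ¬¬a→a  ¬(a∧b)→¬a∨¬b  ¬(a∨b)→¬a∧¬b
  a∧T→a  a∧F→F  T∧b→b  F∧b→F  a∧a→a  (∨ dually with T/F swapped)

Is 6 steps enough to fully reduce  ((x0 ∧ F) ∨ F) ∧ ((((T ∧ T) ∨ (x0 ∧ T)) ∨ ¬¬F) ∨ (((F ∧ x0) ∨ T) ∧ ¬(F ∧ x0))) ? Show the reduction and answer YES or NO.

Answer: YES — reaches normal form F in 3 ≤ 6 steps

Derivation:
  start: ((x0 ∧ F) ∨ F) ∧ ((((T ∧ T) ∨ (x0 ∧ T)) ∨ ¬¬F) ∨ (((F ∧ x0) ∨ T) ∧ ¬(F ∧ x0)))
  →1  (x0 ∧ F) ∧ ((((T ∧ T) ∨ (x0 ∧ T)) ∨ ¬¬F) ∨ (((F ∧ x0) ∨ T) ∧ ¬(F ∧ x0)))
  →2  F ∧ ((((T ∧ T) ∨ (x0 ∧ T)) ∨ ¬¬F) ∨ (((F ∧ x0) ∨ T) ∧ ¬(F ∧ x0)))
  →3  F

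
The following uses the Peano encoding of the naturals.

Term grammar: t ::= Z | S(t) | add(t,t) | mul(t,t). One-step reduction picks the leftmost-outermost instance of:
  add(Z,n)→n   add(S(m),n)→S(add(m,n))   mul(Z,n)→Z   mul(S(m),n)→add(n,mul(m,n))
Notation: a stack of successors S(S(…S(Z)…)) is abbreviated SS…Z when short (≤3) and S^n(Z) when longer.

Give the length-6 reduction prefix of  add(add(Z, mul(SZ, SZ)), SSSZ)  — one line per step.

  start: add(add(Z, mul(SZ, SZ)), SSSZ)
  →1  add(mul(SZ, SZ), SSSZ)
  →2  add(add(SZ, mul(Z, SZ)), SSSZ)
  →3  add(S(add(Z, mul(Z, SZ))), SSSZ)
  →4  S(add(add(Z, mul(Z, SZ)), SSSZ))
  →5  S(add(mul(Z, SZ), SSSZ))
  →6  S(add(Z, SSSZ))

Answer: after 6 steps: S(add(Z, SSSZ))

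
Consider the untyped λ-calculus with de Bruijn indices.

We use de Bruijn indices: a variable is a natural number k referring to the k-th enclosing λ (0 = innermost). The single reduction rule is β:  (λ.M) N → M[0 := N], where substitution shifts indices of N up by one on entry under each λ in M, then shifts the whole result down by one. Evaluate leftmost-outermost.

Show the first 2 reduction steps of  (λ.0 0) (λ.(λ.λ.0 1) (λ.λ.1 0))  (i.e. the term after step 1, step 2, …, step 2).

  start: (λ.0 0) (λ.(λ.λ.0 1) (λ.λ.1 0))
  →1  (λ.(λ.λ.0 1) (λ.λ.1 0)) (λ.(λ.λ.0 1) (λ.λ.1 0))
  →2  (λ.λ.0 1) (λ.λ.1 0)

Answer: after 2 steps: (λ.λ.0 1) (λ.λ.1 0)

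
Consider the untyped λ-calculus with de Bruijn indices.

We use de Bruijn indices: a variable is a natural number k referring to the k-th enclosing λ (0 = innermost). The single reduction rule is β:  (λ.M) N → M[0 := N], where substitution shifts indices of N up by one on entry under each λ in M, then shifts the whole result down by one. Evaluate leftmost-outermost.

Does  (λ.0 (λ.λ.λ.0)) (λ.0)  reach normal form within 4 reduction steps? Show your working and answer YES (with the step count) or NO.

  start: (λ.0 (λ.λ.λ.0)) (λ.0)
  →1  (λ.0) (λ.λ.λ.0)
  →2  λ.λ.λ.0

Answer: YES — reaches normal form λ.λ.λ.0 in 2 ≤ 4 steps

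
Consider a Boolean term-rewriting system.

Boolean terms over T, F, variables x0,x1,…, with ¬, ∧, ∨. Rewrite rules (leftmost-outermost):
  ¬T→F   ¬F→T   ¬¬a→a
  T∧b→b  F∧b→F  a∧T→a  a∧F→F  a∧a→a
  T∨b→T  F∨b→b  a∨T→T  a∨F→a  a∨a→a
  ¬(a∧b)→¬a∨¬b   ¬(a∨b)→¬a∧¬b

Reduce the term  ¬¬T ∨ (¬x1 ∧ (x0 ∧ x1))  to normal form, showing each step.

Answer: normal form = T  (in 2 steps)

Working:
  start: ¬¬T ∨ (¬x1 ∧ (x0 ∧ x1))
  step 1: T ∨ (¬x1 ∧ (x0 ∧ x1))
  step 2: T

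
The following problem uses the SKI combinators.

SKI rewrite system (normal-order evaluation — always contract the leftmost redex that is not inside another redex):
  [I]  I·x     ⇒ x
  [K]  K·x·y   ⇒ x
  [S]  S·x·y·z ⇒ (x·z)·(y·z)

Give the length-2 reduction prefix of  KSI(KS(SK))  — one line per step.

Answer: after 2 steps: SS

Working:
  start: KSI(KS(SK))
  →1  S(KS(SK))
  →2  SS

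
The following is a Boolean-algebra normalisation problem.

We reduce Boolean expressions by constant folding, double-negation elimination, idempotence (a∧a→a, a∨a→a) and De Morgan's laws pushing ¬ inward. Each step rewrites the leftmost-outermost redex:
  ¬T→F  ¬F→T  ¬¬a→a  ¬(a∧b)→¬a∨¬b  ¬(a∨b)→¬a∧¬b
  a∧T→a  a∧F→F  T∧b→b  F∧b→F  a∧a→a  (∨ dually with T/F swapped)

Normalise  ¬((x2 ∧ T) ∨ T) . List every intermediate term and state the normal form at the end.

Answer: normal form = F  (in 6 steps)

Derivation:
  start: ¬((x2 ∧ T) ∨ T)
  →1  ¬(x2 ∧ T) ∧ ¬T
  →2  (¬x2 ∨ ¬T) ∧ ¬T
  →3  (¬x2 ∨ F) ∧ ¬T
  →4  ¬x2 ∧ ¬T
  →5  ¬x2 ∧ F
  →6  F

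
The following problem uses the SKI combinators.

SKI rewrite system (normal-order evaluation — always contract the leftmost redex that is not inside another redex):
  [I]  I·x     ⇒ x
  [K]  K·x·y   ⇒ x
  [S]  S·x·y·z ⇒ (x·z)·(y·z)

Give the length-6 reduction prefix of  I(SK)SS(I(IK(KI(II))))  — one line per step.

Answer: after 6 steps: S(KI)

Working:
  start: I(SK)SS(I(IK(KI(II))))
  →1  SKSS(I(IK(KI(II))))
  →2  KS(SS)(I(IK(KI(II))))
  →3  S(I(IK(KI(II))))
  →4  S(IK(KI(II)))
  →5  S(K(KI(II)))
  →6  S(KI)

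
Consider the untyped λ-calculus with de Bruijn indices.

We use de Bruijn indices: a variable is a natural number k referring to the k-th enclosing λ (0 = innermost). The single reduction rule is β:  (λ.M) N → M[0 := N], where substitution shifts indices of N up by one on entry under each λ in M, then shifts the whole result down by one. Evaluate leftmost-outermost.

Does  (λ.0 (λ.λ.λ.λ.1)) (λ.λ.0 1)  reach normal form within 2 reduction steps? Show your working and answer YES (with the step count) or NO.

Answer: YES — reaches normal form λ.0 (λ.λ.λ.λ.1) in 2 ≤ 2 steps

Reduction:
  start: (λ.0 (λ.λ.λ.λ.1)) (λ.λ.0 1)
  [1] (λ.λ.0 1) (λ.λ.λ.λ.1)
  [2] λ.0 (λ.λ.λ.λ.1)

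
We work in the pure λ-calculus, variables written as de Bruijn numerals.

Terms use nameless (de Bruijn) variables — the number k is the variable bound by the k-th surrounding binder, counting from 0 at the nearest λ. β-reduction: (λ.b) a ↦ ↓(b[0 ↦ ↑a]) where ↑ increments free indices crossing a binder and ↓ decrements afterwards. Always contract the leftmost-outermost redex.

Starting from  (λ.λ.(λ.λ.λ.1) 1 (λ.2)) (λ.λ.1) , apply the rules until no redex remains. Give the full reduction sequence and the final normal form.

Answer: normal form = λ.λ.λ.λ.λ.1  (in 3 steps)

Reduction:
  start: (λ.λ.(λ.λ.λ.1) 1 (λ.2)) (λ.λ.1)
  step 1: λ.(λ.λ.λ.1) (λ.λ.1) (λ.λ.λ.1)
  step 2: λ.(λ.λ.1) (λ.λ.λ.1)
  step 3: λ.λ.λ.λ.λ.1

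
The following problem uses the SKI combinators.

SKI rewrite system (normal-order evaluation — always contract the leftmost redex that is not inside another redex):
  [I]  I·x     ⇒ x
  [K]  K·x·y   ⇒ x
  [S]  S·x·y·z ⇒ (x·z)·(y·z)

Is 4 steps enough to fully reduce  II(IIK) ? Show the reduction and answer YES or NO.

  start: II(IIK)
  →1  I(IIK)
  →2  IIK
  →3  IK
  →4  K

Answer: YES — reaches normal form K in 4 ≤ 4 steps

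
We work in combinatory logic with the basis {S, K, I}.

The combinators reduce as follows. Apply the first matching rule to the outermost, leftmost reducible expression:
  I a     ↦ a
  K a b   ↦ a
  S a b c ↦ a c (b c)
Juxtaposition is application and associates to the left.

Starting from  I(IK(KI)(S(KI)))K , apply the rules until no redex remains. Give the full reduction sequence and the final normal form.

Answer: normal form = I  (in 4 steps)

Derivation:
  start: I(IK(KI)(S(KI)))K
  [1] IK(KI)(S(KI))K
  [2] K(KI)(S(KI))K
  [3] KIK
  [4] I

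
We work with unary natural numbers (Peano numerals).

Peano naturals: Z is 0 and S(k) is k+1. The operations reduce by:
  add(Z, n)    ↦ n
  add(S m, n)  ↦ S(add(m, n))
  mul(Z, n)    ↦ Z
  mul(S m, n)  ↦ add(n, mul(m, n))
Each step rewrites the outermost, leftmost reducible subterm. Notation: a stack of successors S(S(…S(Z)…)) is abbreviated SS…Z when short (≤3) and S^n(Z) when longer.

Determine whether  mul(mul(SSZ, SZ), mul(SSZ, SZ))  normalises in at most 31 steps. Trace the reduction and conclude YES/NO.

  start: mul(mul(SSZ, SZ), mul(SSZ, SZ))
  →1  mul(add(SZ, mul(SZ, SZ)), mul(SSZ, SZ))
  →2  mul(S(add(Z, mul(SZ, SZ))), mul(SSZ, SZ))
  →3  add(mul(SSZ, SZ), mul(add(Z, mul(SZ, SZ)), mul(SSZ, SZ)))
  →4  add(add(SZ, mul(SZ, SZ)), mul(add(Z, mul(SZ, SZ)), mul(SSZ, SZ)))
  →5  add(S(add(Z, mul(SZ, SZ))), mul(add(Z, mul(SZ, SZ)), mul(SSZ, SZ)))
  →6  S(add(add(Z, mul(SZ, SZ)), mul(add(Z, mul(SZ, SZ)), mul(SSZ, SZ))))
  →7  S(add(mul(SZ, SZ), mul(add(Z, mul(SZ, SZ)), mul(SSZ, SZ))))
  →8  S(add(add(SZ, mul(Z, SZ)), mul(add(Z, mul(SZ, SZ)), mul(SSZ, SZ))))
  →9  S(add(S(add(Z, mul(Z, SZ))), mul(add(Z, mul(SZ, SZ)), mul(SSZ, SZ))))
  →10  S(S(add(add(Z, mul(Z, SZ)), mul(add(Z, mul(SZ, SZ)), mul(SSZ, SZ)))))
  →11  S(S(add(mul(Z, SZ), mul(add(Z, mul(SZ, SZ)), mul(SSZ, SZ)))))
  →12  S(S(add(Z, mul(add(Z, mul(SZ, SZ)), mul(SSZ, SZ)))))
  →13  S(S(mul(add(Z, mul(SZ, SZ)), mul(SSZ, SZ))))
  →14  S(S(mul(mul(SZ, SZ), mul(SSZ, SZ))))
  →15  S(S(mul(add(SZ, mul(Z, SZ)), mul(SSZ, SZ))))
  →16  S(S(mul(S(add(Z, mul(Z, SZ))), mul(SSZ, SZ))))
  →17  S(S(add(mul(SSZ, SZ), mul(add(Z, mul(Z, SZ)), mul(SSZ, SZ)))))
  →18  S(S(add(add(SZ, mul(SZ, SZ)), mul(add(Z, mul(Z, SZ)), mul(SSZ, SZ)))))
  →19  S(S(add(S(add(Z, mul(SZ, SZ))), mul(add(Z, mul(Z, SZ)), mul(SSZ, SZ)))))
  →20  S(S(S(add(add(Z, mul(SZ, SZ)), mul(add(Z, mul(Z, SZ)), mul(SSZ, SZ))))))
  →21  S(S(S(add(mul(SZ, SZ), mul(add(Z, mul(Z, SZ)), mul(SSZ, SZ))))))
  →22  S(S(S(add(add(SZ, mul(Z, SZ)), mul(add(Z, mul(Z, SZ)), mul(SSZ, SZ))))))
  →23  S(S(S(add(S(add(Z, mul(Z, SZ))), mul(add(Z, mul(Z, SZ)), mul(SSZ, SZ))))))
  →24  S(S(S(S(add(add(Z, mul(Z, SZ)), mul(add(Z, mul(Z, SZ)), mul(SSZ, SZ)))))))
  →25  S(S(S(S(add(mul(Z, SZ), mul(add(Z, mul(Z, SZ)), mul(SSZ, SZ)))))))
  →26  S(S(S(S(add(Z, mul(add(Z, mul(Z, SZ)), mul(SSZ, SZ)))))))
  →27  S(S(S(S(mul(add(Z, mul(Z, SZ)), mul(SSZ, SZ))))))
  →28  S(S(S(S(mul(mul(Z, SZ), mul(SSZ, SZ))))))
  →29  S(S(S(S(mul(Z, mul(SSZ, SZ))))))
  →30  S^4(Z)

Answer: YES — reaches normal form S^4(Z) in 30 ≤ 31 steps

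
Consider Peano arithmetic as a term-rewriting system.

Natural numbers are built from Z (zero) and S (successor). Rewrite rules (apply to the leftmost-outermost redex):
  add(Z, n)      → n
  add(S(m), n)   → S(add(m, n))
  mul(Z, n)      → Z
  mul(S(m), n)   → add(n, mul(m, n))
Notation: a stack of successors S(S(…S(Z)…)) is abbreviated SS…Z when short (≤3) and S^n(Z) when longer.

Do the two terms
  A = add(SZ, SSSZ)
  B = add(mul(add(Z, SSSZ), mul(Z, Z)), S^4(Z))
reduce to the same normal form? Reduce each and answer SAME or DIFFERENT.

Term A:
  start: add(SZ, SSSZ)
  step 1: S(add(Z, SSSZ))
  step 2: S^4(Z)

Term B:
  start: add(mul(add(Z, SSSZ), mul(Z, Z)), S^4(Z))
  step 1: add(mul(SSSZ, mul(Z, Z)), S^4(Z))
  step 2: add(add(mul(Z, Z), mul(SSZ, mul(Z, Z))), S^4(Z))
  step 3: add(add(Z, mul(SSZ, mul(Z, Z))), S^4(Z))
  step 4: add(mul(SSZ, mul(Z, Z)), S^4(Z))
  step 5: add(add(mul(Z, Z), mul(SZ, mul(Z, Z))), S^4(Z))
  step 6: add(add(Z, mul(SZ, mul(Z, Z))), S^4(Z))
  step 7: add(mul(SZ, mul(Z, Z)), S^4(Z))
  step 8: add(add(mul(Z, Z), mul(Z, mul(Z, Z))), S^4(Z))
  step 9: add(add(Z, mul(Z, mul(Z, Z))), S^4(Z))
  step 10: add(mul(Z, mul(Z, Z)), S^4(Z))
  step 11: add(Z, S^4(Z))
  step 12: S^4(Z)

Answer: SAME — A ⇓ S^4(Z), B ⇓ S^4(Z)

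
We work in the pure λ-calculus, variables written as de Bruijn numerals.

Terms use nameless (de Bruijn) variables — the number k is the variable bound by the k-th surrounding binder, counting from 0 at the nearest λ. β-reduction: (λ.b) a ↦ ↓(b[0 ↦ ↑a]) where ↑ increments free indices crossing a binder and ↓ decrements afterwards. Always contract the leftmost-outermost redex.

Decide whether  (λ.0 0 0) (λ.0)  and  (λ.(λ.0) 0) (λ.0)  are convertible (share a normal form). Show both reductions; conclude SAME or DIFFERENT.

Answer: SAME — A ⇓ λ.0, B ⇓ λ.0

Derivation:
Term A:
  start: (λ.0 0 0) (λ.0)
  [1] (λ.0) (λ.0) (λ.0)
  [2] (λ.0) (λ.0)
  [3] λ.0

Term B:
  start: (λ.(λ.0) 0) (λ.0)
  [1] (λ.0) (λ.0)
  [2] λ.0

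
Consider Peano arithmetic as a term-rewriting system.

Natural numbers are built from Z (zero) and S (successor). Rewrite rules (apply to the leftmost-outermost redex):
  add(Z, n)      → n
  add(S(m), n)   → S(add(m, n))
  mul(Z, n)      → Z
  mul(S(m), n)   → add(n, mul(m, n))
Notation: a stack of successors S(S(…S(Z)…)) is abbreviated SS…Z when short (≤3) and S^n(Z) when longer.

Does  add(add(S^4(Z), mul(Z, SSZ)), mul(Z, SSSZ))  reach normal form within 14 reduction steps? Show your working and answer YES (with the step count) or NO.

  start: add(add(S^4(Z), mul(Z, SSZ)), mul(Z, SSSZ))
  [1] add(S(add(SSSZ, mul(Z, SSZ))), mul(Z, SSSZ))
  [2] S(add(add(SSSZ, mul(Z, SSZ)), mul(Z, SSSZ)))
  [3] S(add(S(add(SSZ, mul(Z, SSZ))), mul(Z, SSSZ)))
  [4] S(S(add(add(SSZ, mul(Z, SSZ)), mul(Z, SSSZ))))
  [5] S(S(add(S(add(SZ, mul(Z, SSZ))), mul(Z, SSSZ))))
  [6] S(S(S(add(add(SZ, mul(Z, SSZ)), mul(Z, SSSZ)))))
  [7] S(S(S(add(S(add(Z, mul(Z, SSZ))), mul(Z, SSSZ)))))
  [8] S(S(S(S(add(add(Z, mul(Z, SSZ)), mul(Z, SSSZ))))))
  [9] S(S(S(S(add(mul(Z, SSZ), mul(Z, SSSZ))))))
  [10] S(S(S(S(add(Z, mul(Z, SSSZ))))))
  [11] S(S(S(S(mul(Z, SSSZ)))))
  [12] S^4(Z)

Answer: YES — reaches normal form S^4(Z) in 12 ≤ 14 steps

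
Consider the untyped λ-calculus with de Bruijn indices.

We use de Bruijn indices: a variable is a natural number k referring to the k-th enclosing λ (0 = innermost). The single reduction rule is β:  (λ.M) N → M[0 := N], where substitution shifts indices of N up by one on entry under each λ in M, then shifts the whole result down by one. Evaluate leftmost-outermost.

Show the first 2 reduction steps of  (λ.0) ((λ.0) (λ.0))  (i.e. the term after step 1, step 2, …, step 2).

Answer: after 2 steps: λ.0

Derivation:
  start: (λ.0) ((λ.0) (λ.0))
  [1] (λ.0) (λ.0)
  [2] λ.0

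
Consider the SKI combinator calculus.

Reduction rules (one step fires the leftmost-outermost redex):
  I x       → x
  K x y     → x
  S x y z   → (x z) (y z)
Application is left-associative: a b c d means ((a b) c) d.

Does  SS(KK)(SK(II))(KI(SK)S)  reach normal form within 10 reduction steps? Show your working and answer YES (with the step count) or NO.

  start: SS(KK)(SK(II))(KI(SK)S)
  step 1: S(SK(II))(KK(SK(II)))(KI(SK)S)
  step 2: SK(II)(KI(SK)S)(KK(SK(II))(KI(SK)S))
  step 3: K(KI(SK)S)(II(KI(SK)S))(KK(SK(II))(KI(SK)S))
  step 4: KI(SK)S(KK(SK(II))(KI(SK)S))
  step 5: IS(KK(SK(II))(KI(SK)S))
  step 6: S(KK(SK(II))(KI(SK)S))
  step 7: S(K(KI(SK)S))
  step 8: S(K(IS))
  step 9: S(KS)

Answer: YES — reaches normal form S(KS) in 9 ≤ 10 steps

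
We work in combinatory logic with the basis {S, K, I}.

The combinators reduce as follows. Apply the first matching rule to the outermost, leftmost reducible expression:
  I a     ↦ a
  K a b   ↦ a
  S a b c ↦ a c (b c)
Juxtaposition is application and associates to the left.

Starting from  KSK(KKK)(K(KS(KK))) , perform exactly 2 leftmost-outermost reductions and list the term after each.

  start: KSK(KKK)(K(KS(KK)))
  step 1: S(KKK)(K(KS(KK)))
  step 2: SK(K(KS(KK)))

Answer: after 2 steps: SK(K(KS(KK)))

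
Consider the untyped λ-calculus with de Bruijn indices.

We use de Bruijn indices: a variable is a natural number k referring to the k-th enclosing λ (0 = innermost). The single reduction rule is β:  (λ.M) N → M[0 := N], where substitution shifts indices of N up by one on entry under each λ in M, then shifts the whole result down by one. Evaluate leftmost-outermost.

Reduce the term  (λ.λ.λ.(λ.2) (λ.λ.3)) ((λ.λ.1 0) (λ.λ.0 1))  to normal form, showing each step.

  start: (λ.λ.λ.(λ.2) (λ.λ.3)) ((λ.λ.1 0) (λ.λ.0 1))
  →1  λ.λ.(λ.2) (λ.λ.3)
  →2  λ.λ.1

Answer: normal form = λ.λ.1  (in 2 steps)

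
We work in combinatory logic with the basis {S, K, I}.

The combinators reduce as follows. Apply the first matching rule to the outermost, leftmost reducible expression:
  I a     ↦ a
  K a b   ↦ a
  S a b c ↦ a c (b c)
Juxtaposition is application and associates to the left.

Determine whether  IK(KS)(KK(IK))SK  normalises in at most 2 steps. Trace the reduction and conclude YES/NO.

Answer: NO — after 2 steps the term is KSSK, not yet normal

Reduction:
  start: IK(KS)(KK(IK))SK
  step 1: K(KS)(KK(IK))SK
  step 2: KSSK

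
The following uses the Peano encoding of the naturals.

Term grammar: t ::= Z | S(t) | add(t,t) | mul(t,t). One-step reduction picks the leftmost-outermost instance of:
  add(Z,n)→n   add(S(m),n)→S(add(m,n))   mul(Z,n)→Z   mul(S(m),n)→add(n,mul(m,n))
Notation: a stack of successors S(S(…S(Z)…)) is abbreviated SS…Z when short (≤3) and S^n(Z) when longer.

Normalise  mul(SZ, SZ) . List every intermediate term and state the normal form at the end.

Answer: normal form = SZ  (in 4 steps)

Derivation:
  start: mul(SZ, SZ)
  step 1: add(SZ, mul(Z, SZ))
  step 2: S(add(Z, mul(Z, SZ)))
  step 3: S(mul(Z, SZ))
  step 4: SZ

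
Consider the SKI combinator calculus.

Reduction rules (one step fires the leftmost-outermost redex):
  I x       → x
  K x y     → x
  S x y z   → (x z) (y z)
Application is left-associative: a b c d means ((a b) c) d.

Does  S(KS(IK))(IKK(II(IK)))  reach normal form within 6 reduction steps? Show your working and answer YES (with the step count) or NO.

Answer: YES — reaches normal form SSK in 3 ≤ 6 steps

Working:
  start: S(KS(IK))(IKK(II(IK)))
  step 1: SS(IKK(II(IK)))
  step 2: SS(KK(II(IK)))
  step 3: SSK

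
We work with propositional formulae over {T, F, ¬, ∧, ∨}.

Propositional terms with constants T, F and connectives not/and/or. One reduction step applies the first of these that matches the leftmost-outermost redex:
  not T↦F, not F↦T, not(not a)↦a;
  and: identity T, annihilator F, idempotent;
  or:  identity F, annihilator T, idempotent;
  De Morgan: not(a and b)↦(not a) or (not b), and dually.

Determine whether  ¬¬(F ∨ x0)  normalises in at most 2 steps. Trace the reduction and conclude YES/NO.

Answer: YES — reaches normal form x0 in 2 ≤ 2 steps

Reduction:
  start: ¬¬(F ∨ x0)
  [1] F ∨ x0
  [2] x0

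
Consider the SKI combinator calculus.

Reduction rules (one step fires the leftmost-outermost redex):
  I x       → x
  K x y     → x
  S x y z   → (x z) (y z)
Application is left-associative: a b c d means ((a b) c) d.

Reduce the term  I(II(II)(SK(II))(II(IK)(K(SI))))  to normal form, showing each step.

  start: I(II(II)(SK(II))(II(IK)(K(SI))))
  [1] II(II)(SK(II))(II(IK)(K(SI)))
  [2] I(II)(SK(II))(II(IK)(K(SI)))
  [3] II(SK(II))(II(IK)(K(SI)))
  [4] I(SK(II))(II(IK)(K(SI)))
  [5] SK(II)(II(IK)(K(SI)))
  [6] K(II(IK)(K(SI)))(II(II(IK)(K(SI))))
  [7] II(IK)(K(SI))
  [8] I(IK)(K(SI))
  [9] IK(K(SI))
  [10] K(K(SI))

Answer: normal form = K(K(SI))  (in 10 steps)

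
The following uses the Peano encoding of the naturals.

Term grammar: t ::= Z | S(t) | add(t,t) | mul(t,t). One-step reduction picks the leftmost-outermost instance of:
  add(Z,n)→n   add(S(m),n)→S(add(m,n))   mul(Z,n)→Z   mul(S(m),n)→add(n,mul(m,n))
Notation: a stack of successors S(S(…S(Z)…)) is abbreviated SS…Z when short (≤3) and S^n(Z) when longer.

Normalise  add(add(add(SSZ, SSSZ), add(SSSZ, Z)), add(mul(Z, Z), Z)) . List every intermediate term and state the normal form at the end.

Answer: normal form = S^8(Z)  (in 24 steps)

Reduction:
  start: add(add(add(SSZ, SSSZ), add(SSSZ, Z)), add(mul(Z, Z), Z))
  step 1: add(add(S(add(SZ, SSSZ)), add(SSSZ, Z)), add(mul(Z, Z), Z))
  step 2: add(S(add(add(SZ, SSSZ), add(SSSZ, Z))), add(mul(Z, Z), Z))
  step 3: S(add(add(add(SZ, SSSZ), add(SSSZ, Z)), add(mul(Z, Z), Z)))
  step 4: S(add(add(S(add(Z, SSSZ)), add(SSSZ, Z)), add(mul(Z, Z), Z)))
  step 5: S(add(S(add(add(Z, SSSZ), add(SSSZ, Z))), add(mul(Z, Z), Z)))
  step 6: S(S(add(add(add(Z, SSSZ), add(SSSZ, Z)), add(mul(Z, Z), Z))))
  step 7: S(S(add(add(SSSZ, add(SSSZ, Z)), add(mul(Z, Z), Z))))
  step 8: S(S(add(S(add(SSZ, add(SSSZ, Z))), add(mul(Z, Z), Z))))
  step 9: S(S(S(add(add(SSZ, add(SSSZ, Z)), add(mul(Z, Z), Z)))))
  step 10: S(S(S(add(S(add(SZ, add(SSSZ, Z))), add(mul(Z, Z), Z)))))
  step 11: S(S(S(S(add(add(SZ, add(SSSZ, Z)), add(mul(Z, Z), Z))))))
  step 12: S(S(S(S(add(S(add(Z, add(SSSZ, Z))), add(mul(Z, Z), Z))))))
  step 13: S(S(S(S(S(add(add(Z, add(SSSZ, Z)), add(mul(Z, Z), Z)))))))
  step 14: S(S(S(S(S(add(add(SSSZ, Z), add(mul(Z, Z), Z)))))))
  step 15: S(S(S(S(S(add(S(add(SSZ, Z)), add(mul(Z, Z), Z)))))))
  step 16: S(S(S(S(S(S(add(add(SSZ, Z), add(mul(Z, Z), Z))))))))
  step 17: S(S(S(S(S(S(add(S(add(SZ, Z)), add(mul(Z, Z), Z))))))))
  step 18: S(S(S(S(S(S(S(add(add(SZ, Z), add(mul(Z, Z), Z)))))))))
  step 19: S(S(S(S(S(S(S(add(S(add(Z, Z)), add(mul(Z, Z), Z)))))))))
  step 20: S(S(S(S(S(S(S(S(add(add(Z, Z), add(mul(Z, Z), Z))))))))))
  step 21: S(S(S(S(S(S(S(S(add(Z, add(mul(Z, Z), Z))))))))))
  step 22: S(S(S(S(S(S(S(S(add(mul(Z, Z), Z)))))))))
  step 23: S(S(S(S(S(S(S(S(add(Z, Z)))))))))
  step 24: S^8(Z)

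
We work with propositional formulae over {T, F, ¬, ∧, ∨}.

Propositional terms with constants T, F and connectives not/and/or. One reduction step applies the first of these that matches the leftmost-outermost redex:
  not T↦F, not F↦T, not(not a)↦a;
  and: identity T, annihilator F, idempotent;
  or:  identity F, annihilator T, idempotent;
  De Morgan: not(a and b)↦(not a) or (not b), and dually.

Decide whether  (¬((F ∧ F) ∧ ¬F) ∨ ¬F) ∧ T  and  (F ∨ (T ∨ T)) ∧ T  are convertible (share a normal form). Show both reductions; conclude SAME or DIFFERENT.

Term A:
  start: (¬((F ∧ F) ∧ ¬F) ∨ ¬F) ∧ T
  step 1: ¬((F ∧ F) ∧ ¬F) ∨ ¬F
  step 2: (¬(F ∧ F) ∨ ¬¬F) ∨ ¬F
  step 3: ((¬F ∨ ¬F) ∨ ¬¬F) ∨ ¬F
  step 4: (¬F ∨ ¬¬F) ∨ ¬F
  step 5: (T ∨ ¬¬F) ∨ ¬F
  step 6: T ∨ ¬F
  step 7: T

Term B:
  start: (F ∨ (T ∨ T)) ∧ T
  step 1: F ∨ (T ∨ T)
  step 2: T ∨ T
  step 3: T

Answer: SAME — A ⇓ T, B ⇓ T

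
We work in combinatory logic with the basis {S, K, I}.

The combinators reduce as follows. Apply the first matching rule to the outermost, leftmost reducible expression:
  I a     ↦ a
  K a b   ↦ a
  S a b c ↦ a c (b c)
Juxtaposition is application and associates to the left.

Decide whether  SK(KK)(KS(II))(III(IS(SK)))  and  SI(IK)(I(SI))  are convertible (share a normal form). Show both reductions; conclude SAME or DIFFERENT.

Answer: DIFFERENT — A ⇓ S(S(SK)), B ⇓ SI(K(SI))

Working:
Term A:
  start: SK(KK)(KS(II))(III(IS(SK)))
  step 1: K(KS(II))(KK(KS(II)))(III(IS(SK)))
  step 2: KS(II)(III(IS(SK)))
  step 3: S(III(IS(SK)))
  step 4: S(II(IS(SK)))
  step 5: S(I(IS(SK)))
  step 6: S(IS(SK))
  step 7: S(S(SK))

Term B:
  start: SI(IK)(I(SI))
  step 1: I(I(SI))(IK(I(SI)))
  step 2: I(SI)(IK(I(SI)))
  step 3: SI(IK(I(SI)))
  step 4: SI(K(I(SI)))
  step 5: SI(K(SI))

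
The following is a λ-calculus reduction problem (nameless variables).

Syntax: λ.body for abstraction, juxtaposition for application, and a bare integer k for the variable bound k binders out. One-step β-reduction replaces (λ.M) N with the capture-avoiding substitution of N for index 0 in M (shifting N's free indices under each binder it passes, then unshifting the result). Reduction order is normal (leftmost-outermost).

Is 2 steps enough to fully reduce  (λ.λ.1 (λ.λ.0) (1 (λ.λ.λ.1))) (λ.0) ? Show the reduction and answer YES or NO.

Answer: NO — after 2 steps the term is λ.(λ.λ.0) ((λ.0) (λ.λ.λ.1)), not yet normal

Reduction:
  start: (λ.λ.1 (λ.λ.0) (1 (λ.λ.λ.1))) (λ.0)
  →1  λ.(λ.0) (λ.λ.0) ((λ.0) (λ.λ.λ.1))
  →2  λ.(λ.λ.0) ((λ.0) (λ.λ.λ.1))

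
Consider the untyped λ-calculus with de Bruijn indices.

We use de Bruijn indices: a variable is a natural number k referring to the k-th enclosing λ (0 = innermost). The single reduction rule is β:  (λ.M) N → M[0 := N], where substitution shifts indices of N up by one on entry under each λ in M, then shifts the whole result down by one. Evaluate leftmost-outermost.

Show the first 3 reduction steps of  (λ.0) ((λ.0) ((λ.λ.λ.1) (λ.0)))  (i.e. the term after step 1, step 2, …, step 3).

  start: (λ.0) ((λ.0) ((λ.λ.λ.1) (λ.0)))
  step 1: (λ.0) ((λ.λ.λ.1) (λ.0))
  step 2: (λ.λ.λ.1) (λ.0)
  step 3: λ.λ.1

Answer: after 3 steps: λ.λ.1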